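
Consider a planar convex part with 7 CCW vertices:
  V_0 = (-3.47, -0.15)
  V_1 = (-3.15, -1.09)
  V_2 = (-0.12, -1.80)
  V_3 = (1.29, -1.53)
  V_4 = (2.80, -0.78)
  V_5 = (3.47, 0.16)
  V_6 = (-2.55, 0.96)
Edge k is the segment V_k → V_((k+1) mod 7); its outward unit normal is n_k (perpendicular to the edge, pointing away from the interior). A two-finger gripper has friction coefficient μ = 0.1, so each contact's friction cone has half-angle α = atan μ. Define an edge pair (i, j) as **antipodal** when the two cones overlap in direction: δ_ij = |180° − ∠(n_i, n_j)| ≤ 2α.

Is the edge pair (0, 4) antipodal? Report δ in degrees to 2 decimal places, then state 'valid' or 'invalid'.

δ = 54.28°, invalid

α = atan 0.1 = 5.71°;  2α = 11.42°
edge 0: e_0 = (+0.32, -0.94);  n_0 = (-0.9466, -0.3223)
edge 4: e_4 = (+0.67, +0.94);  n_4 = (+0.8143, -0.5804)
∠(n_0, n_4) = 125.72°
δ = |180° − 125.72°| = 54.28°
54.28° > 2α = 11.42°  →  invalid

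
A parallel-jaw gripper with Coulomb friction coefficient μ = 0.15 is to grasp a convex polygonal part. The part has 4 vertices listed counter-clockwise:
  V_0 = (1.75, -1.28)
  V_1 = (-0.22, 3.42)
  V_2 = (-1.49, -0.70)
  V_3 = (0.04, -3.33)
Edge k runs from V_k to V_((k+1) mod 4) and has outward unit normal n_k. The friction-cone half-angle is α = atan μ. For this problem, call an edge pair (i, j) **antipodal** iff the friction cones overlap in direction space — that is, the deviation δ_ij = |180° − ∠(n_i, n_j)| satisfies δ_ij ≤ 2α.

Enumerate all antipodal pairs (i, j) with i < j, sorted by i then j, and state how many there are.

count = 1; pairs: (0,2)

α = atan 0.15 = 8.53°;  2α = 17.06°
n_0 = (+0.9223, +0.3866)
n_1 = (-0.9556, +0.2946)
n_2 = (-0.8644, -0.5028)
n_3 = (+0.7679, -0.6406)
  (0,1): δ = 39.87°  ·
  (0,2): δ = 7.45°  ✓
  (0,3): δ = 117.43°  ·
  (1,2): δ = 132.68°  ·
  (1,3): δ = 22.70°  ·
  (2,3): δ = 70.02°  ·
antipodal pairs: 1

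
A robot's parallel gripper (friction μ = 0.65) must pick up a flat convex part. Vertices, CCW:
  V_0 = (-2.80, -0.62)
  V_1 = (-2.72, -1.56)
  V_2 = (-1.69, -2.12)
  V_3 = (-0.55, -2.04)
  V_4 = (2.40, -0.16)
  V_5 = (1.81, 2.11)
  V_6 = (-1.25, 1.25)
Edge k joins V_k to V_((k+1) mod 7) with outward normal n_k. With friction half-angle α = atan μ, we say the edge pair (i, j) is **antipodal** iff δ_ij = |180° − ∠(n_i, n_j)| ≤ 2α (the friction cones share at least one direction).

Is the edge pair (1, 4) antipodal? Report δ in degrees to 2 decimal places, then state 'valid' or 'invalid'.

α = atan 0.65 = 33.02°;  2α = 66.05°
edge 1: e_1 = (+1.03, -0.56);  n_1 = (-0.4777, -0.8785)
edge 4: e_4 = (-0.59, +2.27);  n_4 = (+0.9678, +0.2516)
∠(n_1, n_4) = 133.10°
δ = |180° − 133.10°| = 46.90°
46.90° ≤ 2α = 66.05°  →  valid

δ = 46.90°, valid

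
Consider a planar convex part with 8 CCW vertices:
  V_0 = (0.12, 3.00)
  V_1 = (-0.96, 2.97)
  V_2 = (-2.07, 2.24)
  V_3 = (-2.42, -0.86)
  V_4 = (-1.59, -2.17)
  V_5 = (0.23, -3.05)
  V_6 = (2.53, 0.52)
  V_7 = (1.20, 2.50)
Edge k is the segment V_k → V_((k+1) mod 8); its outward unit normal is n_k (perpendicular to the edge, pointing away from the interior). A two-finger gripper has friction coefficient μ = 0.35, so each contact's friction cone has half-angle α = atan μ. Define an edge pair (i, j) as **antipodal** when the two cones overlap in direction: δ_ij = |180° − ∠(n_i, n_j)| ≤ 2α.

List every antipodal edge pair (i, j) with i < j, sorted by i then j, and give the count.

α = atan 0.35 = 19.29°;  2α = 38.58°
n_0 = (-0.0278, +0.9996)
n_1 = (-0.5495, +0.8355)
n_2 = (-0.9937, +0.1122)
n_3 = (-0.8447, -0.5352)
n_4 = (-0.4353, -0.9003)
n_5 = (+0.8406, -0.5416)
n_6 = (+0.8301, +0.5576)
n_7 = (+0.4201, +0.9075)
  (0,1): δ = 148.26°  ·
  (0,2): δ = 98.03°  ·
  (0,3): δ = 59.23°  ·
  (0,4): δ = 27.40°  ✓
  (0,5): δ = 55.62°  ·
  (0,6): δ = 122.30°  ·
  (0,7): δ = 153.57°  ·
  (1,2): δ = 129.77°  ·
  (1,3): δ = 90.97°  ·
  (1,4): δ = 59.14°  ·
  (1,5): δ = 23.88°  ✓
  (1,6): δ = 90.56°  ·
  (1,7): δ = 121.83°  ·
  (2,3): δ = 141.20°  ·
  (2,4): δ = 109.36°  ·
  (2,5): δ = 26.35°  ✓
  (2,6): δ = 40.33°  ·
  (2,7): δ = 71.60°  ·
  (3,4): δ = 148.16°  ·
  (3,5): δ = 65.15°  ·
  (3,6): δ = 1.53°  ✓
  (3,7): δ = 32.80°  ✓
  (4,5): δ = 96.99°  ·
  (4,6): δ = 30.31°  ✓
  (4,7): δ = 0.96°  ✓
  (5,6): δ = 113.32°  ·
  (5,7): δ = 82.05°  ·
  (6,7): δ = 148.73°  ·
antipodal pairs: 7

count = 7; pairs: (0,4), (1,5), (2,5), (3,6), (3,7), (4,6), (4,7)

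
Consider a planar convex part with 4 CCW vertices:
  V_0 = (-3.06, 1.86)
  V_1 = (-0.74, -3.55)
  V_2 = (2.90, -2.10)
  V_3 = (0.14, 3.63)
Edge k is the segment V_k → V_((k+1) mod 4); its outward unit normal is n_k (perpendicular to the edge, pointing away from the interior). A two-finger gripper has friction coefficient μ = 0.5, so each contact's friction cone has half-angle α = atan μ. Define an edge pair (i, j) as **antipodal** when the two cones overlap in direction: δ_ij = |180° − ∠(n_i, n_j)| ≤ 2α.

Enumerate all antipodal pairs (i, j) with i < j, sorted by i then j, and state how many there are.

count = 2; pairs: (0,2), (1,3)

α = atan 0.5 = 26.57°;  2α = 53.13°
n_0 = (-0.9191, -0.3941)
n_1 = (+0.3701, -0.9290)
n_2 = (+0.9009, +0.4340)
n_3 = (-0.4840, +0.8751)
  (0,1): δ = 91.49°  ·
  (0,2): δ = 2.51°  ✓
  (0,3): δ = 95.74°  ·
  (1,2): δ = 86.00°  ·
  (1,3): δ = 7.23°  ✓
  (2,3): δ = 86.77°  ·
antipodal pairs: 2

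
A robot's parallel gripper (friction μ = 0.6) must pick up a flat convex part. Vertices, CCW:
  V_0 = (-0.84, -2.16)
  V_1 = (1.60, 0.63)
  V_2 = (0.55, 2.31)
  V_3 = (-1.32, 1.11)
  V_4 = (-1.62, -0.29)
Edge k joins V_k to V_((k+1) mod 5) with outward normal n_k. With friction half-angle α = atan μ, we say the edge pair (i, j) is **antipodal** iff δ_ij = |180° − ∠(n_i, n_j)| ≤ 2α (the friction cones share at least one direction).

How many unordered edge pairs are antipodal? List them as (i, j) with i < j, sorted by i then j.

count = 4; pairs: (0,2), (0,3), (1,3), (1,4)

α = atan 0.6 = 30.96°;  2α = 61.93°
n_0 = (+0.7527, -0.6583)
n_1 = (+0.8480, +0.5300)
n_2 = (-0.5401, +0.8416)
n_3 = (-0.9778, +0.2095)
n_4 = (-0.9229, -0.3850)
  (0,1): δ = 106.82°  ·
  (0,2): δ = 16.14°  ✓
  (0,3): δ = 29.08°  ✓
  (0,4): δ = 63.81°  ·
  (1,2): δ = 89.32°  ·
  (1,3): δ = 44.10°  ✓
  (1,4): δ = 9.36°  ✓
  (2,3): δ = 134.78°  ·
  (2,4): δ = 100.05°  ·
  (3,4): δ = 145.26°  ·
antipodal pairs: 4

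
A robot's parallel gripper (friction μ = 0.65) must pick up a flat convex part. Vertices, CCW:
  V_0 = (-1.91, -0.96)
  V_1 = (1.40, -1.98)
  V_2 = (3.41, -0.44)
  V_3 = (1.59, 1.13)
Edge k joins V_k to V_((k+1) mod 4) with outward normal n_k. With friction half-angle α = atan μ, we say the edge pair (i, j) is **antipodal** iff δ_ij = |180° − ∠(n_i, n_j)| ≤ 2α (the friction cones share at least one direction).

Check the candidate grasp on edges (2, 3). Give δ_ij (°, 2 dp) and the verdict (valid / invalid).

δ = 108.37°, invalid

α = atan 0.65 = 33.02°;  2α = 66.05°
edge 2: e_2 = (-1.82, +1.57);  n_2 = (+0.6532, +0.7572)
edge 3: e_3 = (-3.50, -2.09);  n_3 = (-0.5127, +0.8586)
∠(n_2, n_3) = 71.63°
δ = |180° − 71.63°| = 108.37°
108.37° > 2α = 66.05°  →  invalid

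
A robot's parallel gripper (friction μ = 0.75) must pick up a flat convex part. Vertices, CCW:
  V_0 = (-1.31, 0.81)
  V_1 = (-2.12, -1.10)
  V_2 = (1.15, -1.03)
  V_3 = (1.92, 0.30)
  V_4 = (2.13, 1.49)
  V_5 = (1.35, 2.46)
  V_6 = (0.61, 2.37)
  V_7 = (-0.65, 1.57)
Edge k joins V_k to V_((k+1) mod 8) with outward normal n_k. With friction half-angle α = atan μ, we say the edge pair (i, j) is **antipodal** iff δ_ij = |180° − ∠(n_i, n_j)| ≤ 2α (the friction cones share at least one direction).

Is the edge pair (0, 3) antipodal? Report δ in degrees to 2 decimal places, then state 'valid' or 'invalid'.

α = atan 0.75 = 36.87°;  2α = 73.74°
edge 0: e_0 = (-0.81, -1.91);  n_0 = (-0.9206, +0.3904)
edge 3: e_3 = (+0.21, +1.19);  n_3 = (+0.9848, -0.1738)
∠(n_0, n_3) = 167.03°
δ = |180° − 167.03°| = 12.97°
12.97° ≤ 2α = 73.74°  →  valid

δ = 12.97°, valid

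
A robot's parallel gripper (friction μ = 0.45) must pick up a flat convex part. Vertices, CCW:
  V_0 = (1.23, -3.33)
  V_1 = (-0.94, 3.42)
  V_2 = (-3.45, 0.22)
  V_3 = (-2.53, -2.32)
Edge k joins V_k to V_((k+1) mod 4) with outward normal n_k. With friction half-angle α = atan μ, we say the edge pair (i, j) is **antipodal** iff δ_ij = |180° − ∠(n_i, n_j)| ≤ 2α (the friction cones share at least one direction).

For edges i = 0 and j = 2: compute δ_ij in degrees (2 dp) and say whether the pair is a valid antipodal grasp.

α = atan 0.45 = 24.23°;  2α = 48.46°
edge 0: e_0 = (-2.17, +6.75);  n_0 = (+0.9520, +0.3061)
edge 2: e_2 = (+0.92, -2.54);  n_2 = (-0.9402, -0.3406)
∠(n_0, n_2) = 177.91°
δ = |180° − 177.91°| = 2.09°
2.09° ≤ 2α = 48.46°  →  valid

δ = 2.09°, valid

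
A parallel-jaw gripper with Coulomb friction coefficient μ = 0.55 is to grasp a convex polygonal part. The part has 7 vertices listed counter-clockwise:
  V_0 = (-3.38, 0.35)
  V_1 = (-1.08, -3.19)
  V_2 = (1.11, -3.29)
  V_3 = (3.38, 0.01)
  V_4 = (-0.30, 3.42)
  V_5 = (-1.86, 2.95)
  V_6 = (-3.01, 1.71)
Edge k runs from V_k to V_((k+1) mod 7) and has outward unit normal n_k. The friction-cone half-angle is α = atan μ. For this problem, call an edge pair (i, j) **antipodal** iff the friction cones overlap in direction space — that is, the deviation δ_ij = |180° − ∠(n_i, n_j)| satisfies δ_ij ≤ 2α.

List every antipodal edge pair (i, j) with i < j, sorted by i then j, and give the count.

count = 7; pairs: (0,3), (1,3), (1,4), (1,5), (2,4), (2,5), (2,6)

α = atan 0.55 = 28.81°;  2α = 57.62°
n_0 = (-0.8386, -0.5448)
n_1 = (-0.0456, -0.9990)
n_2 = (+0.8239, -0.5667)
n_3 = (+0.6797, +0.7335)
n_4 = (-0.2885, +0.9575)
n_5 = (-0.7332, +0.6800)
n_6 = (-0.9649, +0.2625)
  (0,1): δ = 125.63°  ·
  (0,2): δ = 67.54°  ·
  (0,3): δ = 14.17°  ✓
  (0,4): δ = 73.75°  ·
  (0,5): δ = 104.14°  ·
  (0,6): δ = 131.77°  ·
  (1,2): δ = 121.91°  ·
  (1,3): δ = 40.20°  ✓
  (1,4): δ = 19.38°  ✓
  (1,5): δ = 49.77°  ✓
  (1,6): δ = 77.39°  ·
  (2,3): δ = 98.30°  ·
  (2,4): δ = 38.71°  ✓
  (2,5): δ = 8.32°  ✓
  (2,6): δ = 19.30°  ✓
  (3,4): δ = 120.41°  ·
  (3,5): δ = 90.02°  ·
  (3,6): δ = 62.40°  ·
  (4,5): δ = 149.61°  ·
  (4,6): δ = 121.99°  ·
  (5,6): δ = 152.38°  ·
antipodal pairs: 7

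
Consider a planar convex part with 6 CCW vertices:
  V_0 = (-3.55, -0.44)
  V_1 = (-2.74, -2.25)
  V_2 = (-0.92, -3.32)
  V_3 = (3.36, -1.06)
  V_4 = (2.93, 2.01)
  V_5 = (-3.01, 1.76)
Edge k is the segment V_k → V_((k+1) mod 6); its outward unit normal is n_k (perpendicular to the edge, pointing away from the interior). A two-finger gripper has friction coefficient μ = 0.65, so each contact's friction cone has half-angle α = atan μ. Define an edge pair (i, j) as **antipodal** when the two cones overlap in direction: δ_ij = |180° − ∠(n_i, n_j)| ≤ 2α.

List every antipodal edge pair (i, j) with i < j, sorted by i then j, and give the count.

α = atan 0.65 = 33.02°;  2α = 66.05°
n_0 = (-0.9128, -0.4085)
n_1 = (-0.5068, -0.8621)
n_2 = (+0.4669, -0.8843)
n_3 = (+0.9903, +0.1387)
n_4 = (-0.0421, +0.9991)
n_5 = (-0.9712, +0.2384)
  (0,1): δ = 144.56°  ·
  (0,2): δ = 86.27°  ·
  (0,3): δ = 16.14°  ✓
  (0,4): δ = 68.30°  ·
  (0,5): δ = 142.10°  ·
  (1,2): δ = 121.71°  ·
  (1,3): δ = 51.57°  ✓
  (1,4): δ = 32.86°  ✓
  (1,5): δ = 106.66°  ·
  (2,3): δ = 109.86°  ·
  (2,4): δ = 25.43°  ✓
  (2,5): δ = 48.37°  ✓
  (3,4): δ = 95.56°  ·
  (3,5): δ = 21.76°  ✓
  (4,5): δ = 106.20°  ·
antipodal pairs: 6

count = 6; pairs: (0,3), (1,3), (1,4), (2,4), (2,5), (3,5)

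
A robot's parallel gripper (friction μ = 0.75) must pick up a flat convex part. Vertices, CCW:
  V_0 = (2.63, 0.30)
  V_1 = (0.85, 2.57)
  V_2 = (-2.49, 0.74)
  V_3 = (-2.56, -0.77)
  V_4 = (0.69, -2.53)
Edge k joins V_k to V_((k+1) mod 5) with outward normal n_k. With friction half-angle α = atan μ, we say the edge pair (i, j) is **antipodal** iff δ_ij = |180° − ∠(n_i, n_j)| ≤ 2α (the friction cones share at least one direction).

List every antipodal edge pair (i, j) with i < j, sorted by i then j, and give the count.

α = atan 0.75 = 36.87°;  2α = 73.74°
n_0 = (+0.7869, +0.6171)
n_1 = (-0.4805, +0.8770)
n_2 = (-0.9989, +0.0463)
n_3 = (-0.4762, -0.8793)
n_4 = (+0.8248, -0.5654)
  (0,1): δ = 99.38°  ·
  (0,2): δ = 40.76°  ✓
  (0,3): δ = 23.46°  ✓
  (0,4): δ = 107.47°  ·
  (1,2): δ = 121.37°  ·
  (1,3): δ = 57.16°  ✓
  (1,4): δ = 26.85°  ✓
  (2,3): δ = 115.78°  ·
  (2,4): δ = 31.78°  ✓
  (3,4): δ = 95.99°  ·
antipodal pairs: 5

count = 5; pairs: (0,2), (0,3), (1,3), (1,4), (2,4)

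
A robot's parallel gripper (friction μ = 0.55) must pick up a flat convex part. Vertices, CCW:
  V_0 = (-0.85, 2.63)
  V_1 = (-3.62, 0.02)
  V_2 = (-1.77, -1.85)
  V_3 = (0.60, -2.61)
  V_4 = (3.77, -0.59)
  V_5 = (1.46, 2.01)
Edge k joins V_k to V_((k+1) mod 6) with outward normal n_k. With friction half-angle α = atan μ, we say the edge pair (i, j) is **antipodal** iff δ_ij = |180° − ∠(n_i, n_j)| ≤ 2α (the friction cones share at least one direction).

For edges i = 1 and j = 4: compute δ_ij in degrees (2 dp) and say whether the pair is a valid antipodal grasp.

δ = 3.07°, valid

α = atan 0.55 = 28.81°;  2α = 57.62°
edge 1: e_1 = (+1.85, -1.87);  n_1 = (-0.7109, -0.7033)
edge 4: e_4 = (-2.31, +2.60);  n_4 = (+0.7476, +0.6642)
∠(n_1, n_4) = 176.93°
δ = |180° − 176.93°| = 3.07°
3.07° ≤ 2α = 57.62°  →  valid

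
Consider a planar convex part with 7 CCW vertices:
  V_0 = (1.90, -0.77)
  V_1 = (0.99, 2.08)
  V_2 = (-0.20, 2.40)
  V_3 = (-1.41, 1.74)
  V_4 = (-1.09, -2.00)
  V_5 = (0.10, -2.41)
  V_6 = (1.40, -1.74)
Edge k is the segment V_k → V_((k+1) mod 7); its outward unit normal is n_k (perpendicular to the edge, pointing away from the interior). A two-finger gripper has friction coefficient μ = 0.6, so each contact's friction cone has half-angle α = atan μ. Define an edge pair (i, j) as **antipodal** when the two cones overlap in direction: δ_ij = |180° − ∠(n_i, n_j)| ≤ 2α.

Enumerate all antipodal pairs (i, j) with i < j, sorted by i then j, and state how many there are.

α = atan 0.6 = 30.96°;  2α = 61.93°
n_0 = (+0.9526, +0.3042)
n_1 = (+0.2597, +0.9657)
n_2 = (-0.4789, +0.8779)
n_3 = (-0.9964, -0.0853)
n_4 = (-0.3257, -0.9455)
n_5 = (+0.4581, -0.8889)
n_6 = (+0.8889, -0.4582)
  (0,1): δ = 122.76°  ·
  (0,2): δ = 79.10°  ·
  (0,3): δ = 12.82°  ✓
  (0,4): δ = 53.28°  ✓
  (0,5): δ = 99.56°  ·
  (0,6): δ = 135.02°  ·
  (1,2): δ = 136.34°  ·
  (1,3): δ = 70.06°  ·
  (1,4): δ = 3.96°  ✓
  (1,5): δ = 42.32°  ✓
  (1,6): δ = 77.78°  ·
  (2,3): δ = 113.72°  ·
  (2,4): δ = 47.62°  ✓
  (2,5): δ = 1.34°  ✓
  (2,6): δ = 34.12°  ✓
  (3,4): δ = 113.90°  ·
  (3,5): δ = 67.62°  ·
  (3,6): δ = 32.16°  ✓
  (4,5): δ = 133.72°  ·
  (4,6): δ = 98.26°  ·
  (5,6): δ = 144.54°  ·
antipodal pairs: 8

count = 8; pairs: (0,3), (0,4), (1,4), (1,5), (2,4), (2,5), (2,6), (3,6)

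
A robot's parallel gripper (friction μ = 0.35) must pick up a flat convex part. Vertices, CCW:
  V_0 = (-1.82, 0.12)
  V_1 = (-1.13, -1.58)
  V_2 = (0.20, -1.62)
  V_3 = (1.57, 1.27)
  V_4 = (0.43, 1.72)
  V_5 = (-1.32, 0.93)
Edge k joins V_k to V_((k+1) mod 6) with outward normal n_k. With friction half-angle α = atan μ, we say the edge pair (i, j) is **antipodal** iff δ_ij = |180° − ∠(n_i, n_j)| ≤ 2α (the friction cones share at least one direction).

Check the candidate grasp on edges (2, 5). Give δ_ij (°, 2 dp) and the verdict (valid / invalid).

δ = 6.32°, valid

α = atan 0.35 = 19.29°;  2α = 38.58°
edge 2: e_2 = (+1.37, +2.89);  n_2 = (+0.9036, -0.4284)
edge 5: e_5 = (-0.50, -0.81);  n_5 = (-0.8509, +0.5253)
∠(n_2, n_5) = 173.68°
δ = |180° − 173.68°| = 6.32°
6.32° ≤ 2α = 38.58°  →  valid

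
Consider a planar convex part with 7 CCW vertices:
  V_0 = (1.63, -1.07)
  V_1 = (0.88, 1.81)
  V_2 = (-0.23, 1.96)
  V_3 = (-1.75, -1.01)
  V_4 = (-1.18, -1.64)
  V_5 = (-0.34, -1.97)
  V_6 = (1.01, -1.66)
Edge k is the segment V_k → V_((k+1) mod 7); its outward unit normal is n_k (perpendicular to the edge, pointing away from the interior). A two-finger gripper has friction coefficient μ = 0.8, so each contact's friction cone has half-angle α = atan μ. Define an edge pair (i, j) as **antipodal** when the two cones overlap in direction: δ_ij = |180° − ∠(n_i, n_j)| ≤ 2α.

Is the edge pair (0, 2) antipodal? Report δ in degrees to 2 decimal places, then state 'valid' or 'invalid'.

α = atan 0.8 = 38.66°;  2α = 77.32°
edge 0: e_0 = (-0.75, +2.88);  n_0 = (+0.9677, +0.2520)
edge 2: e_2 = (-1.52, -2.97);  n_2 = (-0.8902, +0.4556)
∠(n_0, n_2) = 138.30°
δ = |180° − 138.30°| = 41.70°
41.70° ≤ 2α = 77.32°  →  valid

δ = 41.70°, valid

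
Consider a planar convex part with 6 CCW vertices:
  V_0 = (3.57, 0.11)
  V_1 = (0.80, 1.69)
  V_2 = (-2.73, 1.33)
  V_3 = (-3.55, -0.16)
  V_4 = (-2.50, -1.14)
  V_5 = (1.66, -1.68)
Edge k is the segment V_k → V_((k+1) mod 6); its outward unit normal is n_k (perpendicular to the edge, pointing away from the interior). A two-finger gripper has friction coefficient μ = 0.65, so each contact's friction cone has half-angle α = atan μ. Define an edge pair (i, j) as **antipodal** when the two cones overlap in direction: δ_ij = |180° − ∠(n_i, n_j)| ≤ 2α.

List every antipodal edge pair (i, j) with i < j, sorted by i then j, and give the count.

α = atan 0.65 = 33.02°;  2α = 66.05°
n_0 = (+0.4955, +0.8686)
n_1 = (-0.1015, +0.9948)
n_2 = (-0.8761, +0.4821)
n_3 = (-0.6823, -0.7311)
n_4 = (-0.1287, -0.9917)
n_5 = (+0.6838, -0.7297)
  (0,1): δ = 144.48°  ·
  (0,2): δ = 89.13°  ·
  (0,3): δ = 13.32°  ✓
  (0,4): δ = 22.30°  ✓
  (0,5): δ = 72.84°  ·
  (1,2): δ = 124.65°  ·
  (1,3): δ = 48.85°  ✓
  (1,4): δ = 13.22°  ✓
  (1,5): δ = 37.32°  ✓
  (2,3): δ = 104.20°  ·
  (2,4): δ = 68.57°  ·
  (2,5): δ = 18.03°  ✓
  (3,4): δ = 144.37°  ·
  (3,5): δ = 93.83°  ·
  (4,5): δ = 129.46°  ·
antipodal pairs: 6

count = 6; pairs: (0,3), (0,4), (1,3), (1,4), (1,5), (2,5)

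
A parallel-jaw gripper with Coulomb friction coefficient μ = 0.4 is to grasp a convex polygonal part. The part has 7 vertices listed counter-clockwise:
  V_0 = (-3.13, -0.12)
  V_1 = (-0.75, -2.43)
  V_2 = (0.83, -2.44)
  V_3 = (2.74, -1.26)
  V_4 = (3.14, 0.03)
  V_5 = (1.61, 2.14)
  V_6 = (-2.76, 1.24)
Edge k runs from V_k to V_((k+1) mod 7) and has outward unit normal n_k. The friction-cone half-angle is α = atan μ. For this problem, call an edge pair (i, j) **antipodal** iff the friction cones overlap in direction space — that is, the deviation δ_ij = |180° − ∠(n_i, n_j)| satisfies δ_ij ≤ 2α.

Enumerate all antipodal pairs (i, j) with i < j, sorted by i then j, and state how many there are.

count = 5; pairs: (0,4), (1,5), (2,5), (2,6), (3,6)

α = atan 0.4 = 21.80°;  2α = 43.60°
n_0 = (-0.6965, -0.7176)
n_1 = (-0.0063, -1.0000)
n_2 = (+0.5256, -0.8507)
n_3 = (+0.9551, -0.2962)
n_4 = (+0.8096, +0.5870)
n_5 = (-0.2017, +0.9794)
n_6 = (-0.9649, +0.2625)
  (0,1): δ = 136.22°  ·
  (0,2): δ = 104.15°  ·
  (0,3): δ = 63.08°  ·
  (0,4): δ = 9.91°  ✓
  (0,5): δ = 55.78°  ·
  (0,6): δ = 118.93°  ·
  (1,2): δ = 147.93°  ·
  (1,3): δ = 106.86°  ·
  (1,4): δ = 53.69°  ·
  (1,5): δ = 12.00°  ✓
  (1,6): δ = 75.14°  ·
  (2,3): δ = 138.94°  ·
  (2,4): δ = 85.76°  ·
  (2,5): δ = 20.07°  ✓
  (2,6): δ = 43.07°  ✓
  (3,4): δ = 126.83°  ·
  (3,5): δ = 61.14°  ·
  (3,6): δ = 2.01°  ✓
  (4,5): δ = 114.31°  ·
  (4,6): δ = 51.17°  ·
  (5,6): δ = 116.86°  ·
antipodal pairs: 5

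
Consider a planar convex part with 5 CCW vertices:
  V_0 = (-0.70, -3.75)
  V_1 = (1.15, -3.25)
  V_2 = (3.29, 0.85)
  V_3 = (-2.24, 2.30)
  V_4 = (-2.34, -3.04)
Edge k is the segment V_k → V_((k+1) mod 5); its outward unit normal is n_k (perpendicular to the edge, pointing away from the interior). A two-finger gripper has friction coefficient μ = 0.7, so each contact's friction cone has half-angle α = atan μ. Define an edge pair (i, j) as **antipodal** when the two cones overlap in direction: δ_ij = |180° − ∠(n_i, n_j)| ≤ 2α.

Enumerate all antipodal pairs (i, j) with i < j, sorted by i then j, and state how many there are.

count = 3; pairs: (0,2), (1,3), (2,4)

α = atan 0.7 = 34.99°;  2α = 69.98°
n_0 = (+0.2609, -0.9654)
n_1 = (+0.8865, -0.4627)
n_2 = (+0.2536, +0.9673)
n_3 = (-0.9998, +0.0187)
n_4 = (-0.3973, -0.9177)
  (0,1): δ = 132.69°  ·
  (0,2): δ = 29.82°  ✓
  (0,3): δ = 73.80°  ·
  (0,4): δ = 141.47°  ·
  (1,2): δ = 77.13°  ·
  (1,3): δ = 26.49°  ✓
  (1,4): δ = 94.15°  ·
  (2,3): δ = 76.38°  ·
  (2,4): δ = 8.72°  ✓
  (3,4): δ = 112.34°  ·
antipodal pairs: 3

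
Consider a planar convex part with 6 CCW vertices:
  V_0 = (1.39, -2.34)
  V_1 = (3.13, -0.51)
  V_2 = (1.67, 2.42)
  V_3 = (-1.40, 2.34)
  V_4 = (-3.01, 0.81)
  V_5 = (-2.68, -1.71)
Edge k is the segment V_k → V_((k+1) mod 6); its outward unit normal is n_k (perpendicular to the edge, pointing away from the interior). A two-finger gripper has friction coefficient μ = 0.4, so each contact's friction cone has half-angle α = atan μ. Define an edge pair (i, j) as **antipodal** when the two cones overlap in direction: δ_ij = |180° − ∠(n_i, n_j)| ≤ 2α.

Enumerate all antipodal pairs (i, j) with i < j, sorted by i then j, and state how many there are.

count = 3; pairs: (0,3), (1,4), (2,5)

α = atan 0.4 = 21.80°;  2α = 43.60°
n_0 = (+0.7247, -0.6891)
n_1 = (+0.8950, +0.4460)
n_2 = (-0.0260, +0.9997)
n_3 = (-0.6889, +0.7249)
n_4 = (-0.9915, -0.1298)
n_5 = (-0.1530, -0.9882)
  (0,1): δ = 109.96°  ·
  (0,2): δ = 44.95°  ·
  (0,3): δ = 2.90°  ✓
  (0,4): δ = 51.02°  ·
  (0,5): δ = 124.76°  ·
  (1,2): δ = 114.99°  ·
  (1,3): δ = 72.95°  ·
  (1,4): δ = 19.03°  ✓
  (1,5): δ = 54.71°  ·
  (2,3): δ = 137.95°  ·
  (2,4): δ = 84.03°  ·
  (2,5): δ = 10.29°  ✓
  (3,4): δ = 126.08°  ·
  (3,5): δ = 52.34°  ·
  (4,5): δ = 106.26°  ·
antipodal pairs: 3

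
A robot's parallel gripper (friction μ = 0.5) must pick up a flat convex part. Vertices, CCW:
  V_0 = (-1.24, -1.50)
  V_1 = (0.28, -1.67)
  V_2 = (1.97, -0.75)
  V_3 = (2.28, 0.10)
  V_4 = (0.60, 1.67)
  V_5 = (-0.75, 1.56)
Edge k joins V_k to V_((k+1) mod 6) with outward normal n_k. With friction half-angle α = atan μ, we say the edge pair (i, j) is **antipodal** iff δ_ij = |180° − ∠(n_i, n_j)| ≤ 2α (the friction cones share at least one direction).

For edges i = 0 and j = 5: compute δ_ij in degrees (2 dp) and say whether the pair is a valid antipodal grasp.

δ = 87.28°, invalid

α = atan 0.5 = 26.57°;  2α = 53.13°
edge 0: e_0 = (+1.52, -0.17);  n_0 = (-0.1111, -0.9938)
edge 5: e_5 = (-0.49, -3.06);  n_5 = (-0.9874, +0.1581)
∠(n_0, n_5) = 92.72°
δ = |180° − 92.72°| = 87.28°
87.28° > 2α = 53.13°  →  invalid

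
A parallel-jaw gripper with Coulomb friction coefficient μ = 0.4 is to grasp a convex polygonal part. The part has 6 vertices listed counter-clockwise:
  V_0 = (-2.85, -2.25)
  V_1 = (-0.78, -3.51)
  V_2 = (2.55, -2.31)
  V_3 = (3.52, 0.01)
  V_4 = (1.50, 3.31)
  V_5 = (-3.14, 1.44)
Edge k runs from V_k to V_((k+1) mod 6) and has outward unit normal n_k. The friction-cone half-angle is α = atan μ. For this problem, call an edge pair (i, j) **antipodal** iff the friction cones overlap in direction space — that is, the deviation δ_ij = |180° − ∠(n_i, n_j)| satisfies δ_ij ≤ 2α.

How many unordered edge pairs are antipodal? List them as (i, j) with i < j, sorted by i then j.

α = atan 0.4 = 21.80°;  2α = 43.60°
n_0 = (-0.5199, -0.8542)
n_1 = (+0.3390, -0.9408)
n_2 = (+0.9226, -0.3857)
n_3 = (+0.8529, +0.5221)
n_4 = (-0.3738, +0.9275)
n_5 = (-0.9969, -0.0783)
  (0,1): δ = 128.85°  ·
  (0,2): δ = 81.36°  ·
  (0,3): δ = 27.20°  ✓
  (0,4): δ = 53.28°  ·
  (0,5): δ = 125.82°  ·
  (1,2): δ = 132.51°  ·
  (1,3): δ = 78.35°  ·
  (1,4): δ = 2.13°  ✓
  (1,5): δ = 74.68°  ·
  (2,3): δ = 125.84°  ·
  (2,4): δ = 45.36°  ·
  (2,5): δ = 27.18°  ✓
  (3,4): δ = 99.52°  ·
  (3,5): δ = 26.98°  ✓
  (4,5): δ = 107.46°  ·
antipodal pairs: 4

count = 4; pairs: (0,3), (1,4), (2,5), (3,5)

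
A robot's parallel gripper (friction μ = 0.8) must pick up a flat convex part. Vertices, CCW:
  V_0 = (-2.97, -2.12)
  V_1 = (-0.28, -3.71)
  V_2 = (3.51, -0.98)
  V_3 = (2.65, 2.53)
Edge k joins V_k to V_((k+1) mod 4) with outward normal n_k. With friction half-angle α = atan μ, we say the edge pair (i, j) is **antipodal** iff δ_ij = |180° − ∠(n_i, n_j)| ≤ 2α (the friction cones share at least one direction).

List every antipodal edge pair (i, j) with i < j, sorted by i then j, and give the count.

count = 4; pairs: (0,2), (0,3), (1,3), (2,3)

α = atan 0.8 = 38.66°;  2α = 77.32°
n_0 = (-0.5088, -0.8609)
n_1 = (+0.5845, -0.8114)
n_2 = (+0.9713, +0.2380)
n_3 = (-0.6375, +0.7705)
  (0,1): δ = 113.65°  ·
  (0,2): δ = 45.65°  ✓
  (0,3): δ = 70.19°  ✓
  (1,2): δ = 112.00°  ·
  (1,3): δ = 3.84°  ✓
  (2,3): δ = 64.16°  ✓
antipodal pairs: 4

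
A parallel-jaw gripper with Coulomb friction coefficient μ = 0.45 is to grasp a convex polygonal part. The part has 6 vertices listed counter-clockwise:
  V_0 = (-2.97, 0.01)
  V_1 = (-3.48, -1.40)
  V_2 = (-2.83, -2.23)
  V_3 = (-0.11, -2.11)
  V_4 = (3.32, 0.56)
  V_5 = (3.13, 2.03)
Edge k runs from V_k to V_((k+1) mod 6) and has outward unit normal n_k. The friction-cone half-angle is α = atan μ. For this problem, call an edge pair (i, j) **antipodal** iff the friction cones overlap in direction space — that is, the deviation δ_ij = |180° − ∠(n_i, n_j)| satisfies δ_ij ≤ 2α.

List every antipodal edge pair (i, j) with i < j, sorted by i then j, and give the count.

count = 5; pairs: (0,3), (0,4), (1,4), (2,5), (3,5)

α = atan 0.45 = 24.23°;  2α = 48.46°
n_0 = (-0.9404, +0.3401)
n_1 = (-0.7873, -0.6166)
n_2 = (+0.0441, -0.9990)
n_3 = (+0.6143, -0.7891)
n_4 = (+0.9918, +0.1282)
n_5 = (-0.3144, +0.9493)
  (0,1): δ = 122.05°  ·
  (0,2): δ = 67.59°  ·
  (0,3): δ = 32.22°  ✓
  (0,4): δ = 27.25°  ✓
  (0,5): δ = 128.21°  ·
  (1,2): δ = 125.54°  ·
  (1,3): δ = 90.17°  ·
  (1,4): δ = 30.70°  ✓
  (1,5): δ = 70.26°  ·
  (2,3): δ = 144.63°  ·
  (2,4): δ = 85.16°  ·
  (2,5): δ = 15.80°  ✓
  (3,4): δ = 120.53°  ·
  (3,5): δ = 19.58°  ✓
  (4,5): δ = 79.04°  ·
antipodal pairs: 5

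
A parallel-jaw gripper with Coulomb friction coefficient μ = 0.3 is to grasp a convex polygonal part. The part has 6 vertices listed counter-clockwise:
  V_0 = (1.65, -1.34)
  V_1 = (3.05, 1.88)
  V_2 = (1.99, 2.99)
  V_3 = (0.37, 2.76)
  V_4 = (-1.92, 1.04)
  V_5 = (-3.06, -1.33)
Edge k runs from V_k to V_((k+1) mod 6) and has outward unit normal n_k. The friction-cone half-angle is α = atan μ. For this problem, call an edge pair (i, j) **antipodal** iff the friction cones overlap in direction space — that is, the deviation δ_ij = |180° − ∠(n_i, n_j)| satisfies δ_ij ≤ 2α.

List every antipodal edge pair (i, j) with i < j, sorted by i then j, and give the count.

count = 3; pairs: (0,3), (0,4), (2,5)

α = atan 0.3 = 16.70°;  2α = 33.40°
n_0 = (+0.9171, -0.3987)
n_1 = (+0.7232, +0.6906)
n_2 = (-0.1406, +0.9901)
n_3 = (-0.6006, +0.7996)
n_4 = (-0.9012, +0.4335)
n_5 = (-0.0021, -1.0000)
  (0,1): δ = 112.82°  ·
  (0,2): δ = 58.42°  ·
  (0,3): δ = 29.59°  ✓
  (0,4): δ = 2.19°  ✓
  (0,5): δ = 113.38°  ·
  (1,2): δ = 125.60°  ·
  (1,3): δ = 96.77°  ·
  (1,4): δ = 69.37°  ·
  (1,5): δ = 46.20°  ·
  (2,3): δ = 151.17°  ·
  (2,4): δ = 123.77°  ·
  (2,5): δ = 8.20°  ✓
  (3,4): δ = 152.60°  ·
  (3,5): δ = 37.03°  ·
  (4,5): δ = 64.43°  ·
antipodal pairs: 3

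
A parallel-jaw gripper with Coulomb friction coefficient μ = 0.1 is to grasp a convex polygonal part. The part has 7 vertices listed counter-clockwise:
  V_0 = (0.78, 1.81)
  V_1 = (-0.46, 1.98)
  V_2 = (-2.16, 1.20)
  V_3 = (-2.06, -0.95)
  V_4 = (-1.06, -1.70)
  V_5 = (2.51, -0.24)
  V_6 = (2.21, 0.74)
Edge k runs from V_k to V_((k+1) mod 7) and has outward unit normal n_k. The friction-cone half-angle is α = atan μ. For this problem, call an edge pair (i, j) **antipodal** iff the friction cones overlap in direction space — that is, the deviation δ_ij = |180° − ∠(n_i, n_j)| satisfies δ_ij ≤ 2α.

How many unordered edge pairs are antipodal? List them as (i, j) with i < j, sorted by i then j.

α = atan 0.1 = 5.71°;  2α = 11.42°
n_0 = (+0.1358, +0.9907)
n_1 = (-0.4170, +0.9089)
n_2 = (-0.9989, -0.0465)
n_3 = (-0.6000, -0.8000)
n_4 = (+0.3785, -0.9256)
n_5 = (+0.9562, +0.2927)
n_6 = (+0.5991, +0.8007)
  (0,1): δ = 147.55°  ·
  (0,2): δ = 79.53°  ·
  (0,3): δ = 29.06°  ·
  (0,4): δ = 30.05°  ·
  (0,5): δ = 114.83°  ·
  (0,6): δ = 151.00°  ·
  (1,2): δ = 111.98°  ·
  (1,3): δ = 61.52°  ·
  (1,4): δ = 2.40°  ✓
  (1,5): δ = 82.37°  ·
  (1,6): δ = 118.55°  ·
  (2,3): δ = 129.53°  ·
  (2,4): δ = 70.42°  ·
  (2,5): δ = 14.36°  ·
  (2,6): δ = 50.53°  ·
  (3,4): δ = 120.89°  ·
  (3,5): δ = 36.11°  ·
  (3,6): δ = 0.06°  ✓
  (4,5): δ = 95.22°  ·
  (4,6): δ = 59.05°  ·
  (5,6): δ = 143.83°  ·
antipodal pairs: 2

count = 2; pairs: (1,4), (3,6)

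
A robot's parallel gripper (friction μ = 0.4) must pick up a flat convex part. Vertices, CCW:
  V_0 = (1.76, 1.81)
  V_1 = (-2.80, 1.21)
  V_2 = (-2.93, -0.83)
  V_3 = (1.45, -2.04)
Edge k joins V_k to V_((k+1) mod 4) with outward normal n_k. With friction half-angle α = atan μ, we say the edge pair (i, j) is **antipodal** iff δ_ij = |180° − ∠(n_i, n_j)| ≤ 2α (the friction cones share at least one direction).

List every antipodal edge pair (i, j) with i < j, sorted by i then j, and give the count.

count = 2; pairs: (0,2), (1,3)

α = atan 0.4 = 21.80°;  2α = 43.60°
n_0 = (-0.1305, +0.9915)
n_1 = (-0.9980, +0.0636)
n_2 = (-0.2663, -0.9639)
n_3 = (+0.9968, -0.0803)
  (0,1): δ = 101.14°  ·
  (0,2): δ = 22.94°  ✓
  (0,3): δ = 77.90°  ·
  (1,2): δ = 101.80°  ·
  (1,3): δ = 0.96°  ✓
  (2,3): δ = 79.16°  ·
antipodal pairs: 2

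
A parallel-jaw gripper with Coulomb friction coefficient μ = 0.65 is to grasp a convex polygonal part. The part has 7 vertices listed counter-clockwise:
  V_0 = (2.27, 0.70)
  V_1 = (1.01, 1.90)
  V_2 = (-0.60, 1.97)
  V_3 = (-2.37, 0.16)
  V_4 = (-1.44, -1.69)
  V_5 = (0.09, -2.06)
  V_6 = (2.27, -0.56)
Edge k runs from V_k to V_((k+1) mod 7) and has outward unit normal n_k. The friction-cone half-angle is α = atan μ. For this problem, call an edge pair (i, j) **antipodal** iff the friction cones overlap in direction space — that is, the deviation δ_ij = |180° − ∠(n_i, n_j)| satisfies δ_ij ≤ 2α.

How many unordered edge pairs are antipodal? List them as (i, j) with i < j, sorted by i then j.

count = 9; pairs: (0,3), (0,4), (1,3), (1,4), (1,5), (2,4), (2,5), (2,6), (3,6)

α = atan 0.65 = 33.02°;  2α = 66.05°
n_0 = (+0.6897, +0.7241)
n_1 = (+0.0434, +0.9991)
n_2 = (-0.7150, +0.6992)
n_3 = (-0.8935, -0.4491)
n_4 = (-0.2351, -0.9720)
n_5 = (+0.5668, -0.8238)
n_6 = (+1.0000, -0.0000)
  (0,1): δ = 138.89°  ·
  (0,2): δ = 90.76°  ·
  (0,3): δ = 19.71°  ✓
  (0,4): δ = 30.01°  ✓
  (0,5): δ = 78.13°  ·
  (0,6): δ = 133.60°  ·
  (1,2): δ = 131.87°  ·
  (1,3): δ = 60.82°  ✓
  (1,4): δ = 11.11°  ✓
  (1,5): δ = 37.02°  ✓
  (1,6): δ = 92.49°  ·
  (2,3): δ = 108.95°  ·
  (2,4): δ = 59.23°  ✓
  (2,5): δ = 11.11°  ✓
  (2,6): δ = 44.36°  ✓
  (3,4): δ = 130.28°  ·
  (3,5): δ = 82.16°  ·
  (3,6): δ = 26.69°  ✓
  (4,5): δ = 131.87°  ·
  (4,6): δ = 76.41°  ·
  (5,6): δ = 124.53°  ·
antipodal pairs: 9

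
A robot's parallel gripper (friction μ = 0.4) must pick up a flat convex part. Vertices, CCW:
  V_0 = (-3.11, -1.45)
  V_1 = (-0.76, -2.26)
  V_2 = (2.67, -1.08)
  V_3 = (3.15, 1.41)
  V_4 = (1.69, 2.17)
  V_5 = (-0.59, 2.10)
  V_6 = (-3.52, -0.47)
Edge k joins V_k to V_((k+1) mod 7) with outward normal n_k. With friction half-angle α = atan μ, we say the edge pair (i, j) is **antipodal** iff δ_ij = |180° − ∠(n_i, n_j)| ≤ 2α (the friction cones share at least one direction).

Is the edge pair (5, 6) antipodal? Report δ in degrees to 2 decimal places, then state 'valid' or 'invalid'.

α = atan 0.4 = 21.80°;  2α = 43.60°
edge 5: e_5 = (-2.93, -2.57);  n_5 = (-0.6594, +0.7518)
edge 6: e_6 = (+0.41, -0.98);  n_6 = (-0.9225, -0.3860)
∠(n_5, n_6) = 71.45°
δ = |180° − 71.45°| = 108.55°
108.55° > 2α = 43.60°  →  invalid

δ = 108.55°, invalid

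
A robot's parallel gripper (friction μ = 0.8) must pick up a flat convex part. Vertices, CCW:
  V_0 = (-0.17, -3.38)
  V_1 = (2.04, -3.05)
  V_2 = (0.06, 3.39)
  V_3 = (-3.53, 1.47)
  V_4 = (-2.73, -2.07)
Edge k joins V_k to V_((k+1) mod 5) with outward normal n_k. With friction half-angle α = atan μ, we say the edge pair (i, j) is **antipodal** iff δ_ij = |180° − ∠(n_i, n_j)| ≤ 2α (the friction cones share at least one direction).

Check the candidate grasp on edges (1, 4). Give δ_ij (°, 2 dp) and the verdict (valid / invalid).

α = atan 0.8 = 38.66°;  2α = 77.32°
edge 1: e_1 = (-1.98, +6.44);  n_1 = (+0.9558, +0.2939)
edge 4: e_4 = (+2.56, -1.31);  n_4 = (-0.4555, -0.8902)
∠(n_1, n_4) = 134.19°
δ = |180° − 134.19°| = 45.81°
45.81° ≤ 2α = 77.32°  →  valid

δ = 45.81°, valid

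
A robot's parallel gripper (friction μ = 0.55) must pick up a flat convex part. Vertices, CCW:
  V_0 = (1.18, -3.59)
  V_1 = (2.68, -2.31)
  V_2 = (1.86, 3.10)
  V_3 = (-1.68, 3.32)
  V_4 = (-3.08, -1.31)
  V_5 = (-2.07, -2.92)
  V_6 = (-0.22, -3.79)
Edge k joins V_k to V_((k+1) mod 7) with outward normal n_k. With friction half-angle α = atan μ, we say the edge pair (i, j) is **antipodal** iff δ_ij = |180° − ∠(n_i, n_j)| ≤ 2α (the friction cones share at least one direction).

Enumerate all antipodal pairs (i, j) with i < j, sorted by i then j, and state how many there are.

α = atan 0.55 = 28.81°;  2α = 57.62°
n_0 = (+0.6491, -0.7607)
n_1 = (+0.9887, +0.1499)
n_2 = (+0.0620, +0.9981)
n_3 = (-0.9572, +0.2894)
n_4 = (-0.8471, -0.5314)
n_5 = (-0.4256, -0.9049)
n_6 = (+0.1414, -0.9899)
  (0,1): δ = 121.86°  ·
  (0,2): δ = 44.03°  ✓
  (0,3): δ = 32.70°  ✓
  (0,4): δ = 81.63°  ·
  (0,5): δ = 114.34°  ·
  (0,6): δ = 147.65°  ·
  (1,2): δ = 102.17°  ·
  (1,3): δ = 25.44°  ✓
  (1,4): δ = 23.48°  ✓
  (1,5): δ = 56.20°  ✓
  (1,6): δ = 89.51°  ·
  (2,3): δ = 103.27°  ·
  (2,4): δ = 54.34°  ✓
  (2,5): δ = 21.63°  ✓
  (2,6): δ = 11.69°  ✓
  (3,4): δ = 131.07°  ·
  (3,5): δ = 98.36°  ·
  (3,6): δ = 65.05°  ·
  (4,5): δ = 147.29°  ·
  (4,6): δ = 113.97°  ·
  (5,6): δ = 146.68°  ·
antipodal pairs: 8

count = 8; pairs: (0,2), (0,3), (1,3), (1,4), (1,5), (2,4), (2,5), (2,6)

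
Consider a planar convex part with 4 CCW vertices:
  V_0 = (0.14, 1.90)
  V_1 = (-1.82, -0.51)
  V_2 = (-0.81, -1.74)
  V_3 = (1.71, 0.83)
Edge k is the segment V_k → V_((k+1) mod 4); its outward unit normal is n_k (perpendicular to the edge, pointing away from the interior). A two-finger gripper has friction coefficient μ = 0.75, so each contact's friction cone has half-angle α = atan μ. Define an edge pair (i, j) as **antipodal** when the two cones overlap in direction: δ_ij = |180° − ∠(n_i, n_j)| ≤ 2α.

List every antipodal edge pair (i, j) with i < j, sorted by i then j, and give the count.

count = 2; pairs: (0,2), (1,3)

α = atan 0.75 = 36.87°;  2α = 73.74°
n_0 = (-0.7758, +0.6310)
n_1 = (-0.7728, -0.6346)
n_2 = (+0.7140, -0.7001)
n_3 = (+0.5632, +0.8263)
  (0,1): δ = 101.49°  ·
  (0,2): δ = 5.32°  ✓
  (0,3): δ = 94.85°  ·
  (1,2): δ = 83.83°  ·
  (1,3): δ = 16.33°  ✓
  (2,3): δ = 79.84°  ·
antipodal pairs: 2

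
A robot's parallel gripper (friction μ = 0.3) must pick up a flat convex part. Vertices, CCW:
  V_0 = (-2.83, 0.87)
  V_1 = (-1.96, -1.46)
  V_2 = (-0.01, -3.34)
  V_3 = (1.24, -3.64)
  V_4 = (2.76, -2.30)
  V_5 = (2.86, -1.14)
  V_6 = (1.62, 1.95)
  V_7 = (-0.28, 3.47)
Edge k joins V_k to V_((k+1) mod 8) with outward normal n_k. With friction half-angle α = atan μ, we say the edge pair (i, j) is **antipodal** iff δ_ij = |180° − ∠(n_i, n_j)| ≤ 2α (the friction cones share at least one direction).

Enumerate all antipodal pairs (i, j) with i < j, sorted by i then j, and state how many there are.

α = atan 0.3 = 16.70°;  2α = 33.40°
n_0 = (-0.9368, -0.3498)
n_1 = (-0.6941, -0.7199)
n_2 = (-0.2334, -0.9724)
n_3 = (+0.6613, -0.7501)
n_4 = (+0.9963, -0.0859)
n_5 = (+0.9281, +0.3724)
n_6 = (+0.6247, +0.7809)
n_7 = (-0.7139, +0.7002)
  (0,1): δ = 154.43°  ·
  (0,2): δ = 123.97°  ·
  (0,3): δ = 69.08°  ·
  (0,4): δ = 25.40°  ✓
  (0,5): δ = 1.39°  ✓
  (0,6): δ = 30.87°  ✓
  (0,7): δ = 115.08°  ·
  (1,2): δ = 149.54°  ·
  (1,3): δ = 94.65°  ·
  (1,4): δ = 50.97°  ·
  (1,5): δ = 24.18°  ✓
  (1,6): δ = 5.29°  ✓
  (1,7): δ = 89.51°  ·
  (2,3): δ = 125.11°  ·
  (2,4): δ = 81.43°  ·
  (2,5): δ = 54.64°  ·
  (2,6): δ = 25.16°  ✓
  (2,7): δ = 59.05°  ·
  (3,4): δ = 136.33°  ·
  (3,5): δ = 109.53°  ·
  (3,6): δ = 80.06°  ·
  (3,7): δ = 4.16°  ✓
  (4,5): δ = 153.21°  ·
  (4,6): δ = 123.73°  ·
  (4,7): δ = 39.52°  ·
  (5,6): δ = 150.53°  ·
  (5,7): δ = 66.31°  ·
  (6,7): δ = 95.78°  ·
antipodal pairs: 7

count = 7; pairs: (0,4), (0,5), (0,6), (1,5), (1,6), (2,6), (3,7)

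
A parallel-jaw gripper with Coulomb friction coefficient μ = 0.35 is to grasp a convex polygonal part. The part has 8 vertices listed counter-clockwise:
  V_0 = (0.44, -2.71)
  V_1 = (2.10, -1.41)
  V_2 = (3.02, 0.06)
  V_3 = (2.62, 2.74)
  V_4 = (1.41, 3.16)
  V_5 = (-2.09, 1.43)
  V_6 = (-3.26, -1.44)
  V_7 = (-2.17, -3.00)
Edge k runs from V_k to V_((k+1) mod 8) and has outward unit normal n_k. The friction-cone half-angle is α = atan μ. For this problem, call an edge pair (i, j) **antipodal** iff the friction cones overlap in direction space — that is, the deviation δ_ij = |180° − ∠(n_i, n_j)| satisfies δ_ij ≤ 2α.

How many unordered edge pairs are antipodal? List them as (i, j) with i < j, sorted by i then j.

α = atan 0.35 = 19.29°;  2α = 38.58°
n_0 = (+0.6166, -0.7873)
n_1 = (+0.8477, -0.5305)
n_2 = (+0.9890, +0.1476)
n_3 = (+0.3279, +0.9447)
n_4 = (-0.4431, +0.8965)
n_5 = (-0.9260, +0.3775)
n_6 = (-0.8197, -0.5728)
n_7 = (+0.1104, -0.9939)
  (0,1): δ = 160.11°  ·
  (0,2): δ = 119.58°  ·
  (0,3): δ = 57.21°  ·
  (0,4): δ = 11.76°  ✓
  (0,5): δ = 29.76°  ✓
  (0,6): δ = 86.88°  ·
  (0,7): δ = 148.27°  ·
  (1,2): δ = 139.47°  ·
  (1,3): δ = 77.10°  ·
  (1,4): δ = 31.66°  ✓
  (1,5): δ = 9.86°  ✓
  (1,6): δ = 66.98°  ·
  (1,7): δ = 128.38°  ·
  (2,3): δ = 117.63°  ·
  (2,4): δ = 72.19°  ·
  (2,5): δ = 30.67°  ✓
  (2,6): δ = 26.45°  ✓
  (2,7): δ = 87.85°  ·
  (3,4): δ = 134.56°  ·
  (3,5): δ = 93.04°  ·
  (3,6): δ = 35.92°  ✓
  (3,7): δ = 25.48°  ✓
  (4,5): δ = 138.48°  ·
  (4,6): δ = 81.36°  ·
  (4,7): δ = 19.96°  ✓
  (5,6): δ = 122.88°  ·
  (5,7): δ = 61.48°  ·
  (6,7): δ = 118.60°  ·
antipodal pairs: 9

count = 9; pairs: (0,4), (0,5), (1,4), (1,5), (2,5), (2,6), (3,6), (3,7), (4,7)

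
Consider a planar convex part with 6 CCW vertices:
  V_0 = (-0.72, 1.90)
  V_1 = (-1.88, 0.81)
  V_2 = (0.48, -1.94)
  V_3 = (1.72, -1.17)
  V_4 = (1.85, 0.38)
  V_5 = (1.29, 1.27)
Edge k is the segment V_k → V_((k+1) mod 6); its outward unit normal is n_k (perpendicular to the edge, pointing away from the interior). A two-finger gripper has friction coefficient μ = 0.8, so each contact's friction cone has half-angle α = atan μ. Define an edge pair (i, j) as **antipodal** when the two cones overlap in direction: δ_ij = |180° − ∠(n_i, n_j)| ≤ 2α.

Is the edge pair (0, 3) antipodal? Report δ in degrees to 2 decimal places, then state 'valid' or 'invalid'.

δ = 41.99°, valid

α = atan 0.8 = 38.66°;  2α = 77.32°
edge 0: e_0 = (-1.16, -1.09);  n_0 = (-0.6848, +0.7288)
edge 3: e_3 = (+0.13, +1.55);  n_3 = (+0.9965, -0.0836)
∠(n_0, n_3) = 138.01°
δ = |180° − 138.01°| = 41.99°
41.99° ≤ 2α = 77.32°  →  valid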